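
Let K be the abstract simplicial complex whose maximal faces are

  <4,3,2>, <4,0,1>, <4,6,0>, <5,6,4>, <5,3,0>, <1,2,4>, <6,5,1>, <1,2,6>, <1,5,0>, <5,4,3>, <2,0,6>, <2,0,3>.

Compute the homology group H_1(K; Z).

H_1 ≅ Z/2.

Take the total order 0 < 1 < 2 < 3 < 4 < 5 < 6 on the vertex set. Then K (dimension 2) consists of the simplices:

  0-simplices (7): [0], [1], [2], [3], [4], [5], [6]
  1-simplices (18): [0,1], [0,2], [0,3], [0,4], [0,5], [0,6], [1,2], [1,4], [1,5], [1,6], [2,3], [2,4], [2,6], [3,4], [3,5], [4,5], [4,6], [5,6]
  2-simplices (12): [0,1,4], [0,1,5], [0,2,3], [0,2,6], [0,3,5], [0,4,6], [1,2,4], [1,2,6], [1,5,6], [2,3,4], [3,4,5], [4,5,6]

giving chain groups C_0 ≅ Z^7, C_1 ≅ Z^18, C_2 ≅ Z^12.

∂_1: C_1 → C_0 is given by ∂[p,q] = [q] − [p].
The resulting 7×18 matrix has rank 6, and its Smith normal form has invariant factors (1,1,1,1,1,1).

The boundary map ∂_2: C_2 → C_1 sends each 2-simplex [p,q,r] to [q,r] − [p,r] + [p,q]. For instance
  ∂[2,3,4] = [3,4] − [2,4] + [2,3],
  ∂[1,2,6] = [2,6] − [1,6] + [1,2].
As a 18×12 matrix over Z this has rank 12, with invariant factors (1,1,1,1,1,1,1,1,1,1,1,2).

Reading off H_k = ker ∂_k / im ∂_{k+1}:

  H_1: rank ker ∂_1 − rank ∂_2 = (18 − 6) − 12 = 0, and ∂_2 has invariant factor 2 > 1, so H_1 ≅ Z/2.

(K is a triangulation of the real projective plane RP^2.)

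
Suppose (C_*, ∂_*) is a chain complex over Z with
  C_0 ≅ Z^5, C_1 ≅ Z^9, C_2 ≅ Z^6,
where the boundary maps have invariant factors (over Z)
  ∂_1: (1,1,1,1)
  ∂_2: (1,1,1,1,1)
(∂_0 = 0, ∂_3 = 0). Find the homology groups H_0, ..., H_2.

H_0 ≅ Z,  H_1 = 0,  H_2 ≅ Z.

H_0: b_0 = 5 − 0 − 4 = 1; torsion from ∂_1 factors > 1: none. So H_0 ≅ Z.
H_1: b_1 = 9 − 4 − 5 = 0; torsion from ∂_2 factors > 1: none. So H_1 ≅ 0.
H_2: b_2 = 6 − 5 − 0 = 1; torsion from ∂_3 factors > 1: none. So H_2 ≅ Z.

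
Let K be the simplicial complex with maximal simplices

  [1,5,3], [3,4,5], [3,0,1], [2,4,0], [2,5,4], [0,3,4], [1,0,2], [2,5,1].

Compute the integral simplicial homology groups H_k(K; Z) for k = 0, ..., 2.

Take the total order 0 < 1 < 2 < 3 < 4 < 5 on the vertex set. Then K (dimension 2) consists of the simplices:

  0-simplices (6): [0], [1], [2], [3], [4], [5]
  1-simplices (12): [0,1], [0,2], [0,3], [0,4], [1,2], [1,3], [1,5], [2,4], [2,5], [3,4], [3,5], [4,5]
  2-simplices (8): [0,1,2], [0,1,3], [0,2,4], [0,3,4], [1,2,5], [1,3,5], [2,4,5], [3,4,5]

Hence C_0 ≅ Z^6, C_1 ≅ Z^12, C_2 ≅ Z^8.

The boundary map ∂_1: C_1 → C_0 sends each edge [p,q] (with p < q) to q − p. For instance
  ∂[2,5] = [5] − [2].
This gives a 6×12 integer matrix of rank 5; reducing to Smith normal form yields diagonal entries (1,1,1,1,1).

Boundary ∂_2: C_2 → C_1 acts by ∂[p,q,r] = [q,r] − [p,r] + [p,q]. For instance
  ∂[1,2,5] = [2,5] − [1,5] + [1,2],
  ∂[2,4,5] = [4,5] − [2,5] + [2,4].
This gives a 12×8 integer matrix of rank 7; reducing to Smith normal form yields diagonal entries (1,1,1,1,1,1,1).

From H_k ≅ ker(∂_k) / im(∂_{k+1}) we obtain:

  H_0: rank C_0 − rank ∂_1 = 6 − 5 = 1, and the invariant factors of ∂_1 are all 1, so H_0 ≅ Z.
  H_1: rank ker ∂_1 − rank ∂_2 = (12 − 5) − 7 = 0, and the invariant factors of ∂_2 are all 1, so H_1 ≅ 0.
  H_2: rank ker ∂_2 − rank ∂_3 = (8 − 7) − 0 = 1, and there is no ∂_3, so H_2 ≅ Z.

(K is a triangulation of the 2-sphere S^2.)

H_0 = Z,  H_1 = 0,  H_2 = Z.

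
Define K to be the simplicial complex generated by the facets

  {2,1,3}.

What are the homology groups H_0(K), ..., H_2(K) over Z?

H_0 = Z,  H_1 = 0,  H_2 = 0.

K has 3 vertices, 3 edges, 1 triangle.
rank ∂_0 = 0, rank ∂_1 = 2 ⇒ b_0 = 3 − 0 − 2 = 1; all invariant factors of ∂_1 are 1 so no torsion. So H_0 ≅ Z.
rank ∂_1 = 2, rank ∂_2 = 1 ⇒ b_1 = 3 − 2 − 1 = 0; all invariant factors of ∂_2 are 1 so no torsion. So H_1 ≅ 0.
rank ∂_2 = 1, rank ∂_3 = 0 ⇒ b_2 = 1 − 1 − 0 = 0. So H_2 ≅ 0.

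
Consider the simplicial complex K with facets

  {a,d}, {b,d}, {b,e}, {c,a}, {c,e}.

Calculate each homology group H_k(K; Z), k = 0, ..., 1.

Take the total order a < b < c < d < e on the vertex set. Then K (dimension 1) consists of the simplices:

  0-simplices (5): a, b, c, d, e
  1-simplices (5): ac, ad, bd, be, ce

so the chain groups are C_0 ≅ Z^5, C_1 ≅ Z^5.

Boundary ∂_1: C_1 → C_0 sends each edge [p,q] (with p < q) to q − p. For instance
  ∂ad = d − a.
This gives a 5×5 integer matrix of rank 4; reducing to Smith normal form yields diagonal entries (1,1,1,1).

Reading off H_k = ker ∂_k / im ∂_{k+1}:

  H_0: rank C_0 − rank ∂_1 = 5 − 4 = 1, and the invariant factors of ∂_1 are all 1, so H_0 = Z.
  H_1: rank ker ∂_1 − rank ∂_2 = (5 − 4) − 0 = 1, and there is no ∂_2, so H_1 = Z.

H_0 ≅ Z,  H_1 ≅ Z.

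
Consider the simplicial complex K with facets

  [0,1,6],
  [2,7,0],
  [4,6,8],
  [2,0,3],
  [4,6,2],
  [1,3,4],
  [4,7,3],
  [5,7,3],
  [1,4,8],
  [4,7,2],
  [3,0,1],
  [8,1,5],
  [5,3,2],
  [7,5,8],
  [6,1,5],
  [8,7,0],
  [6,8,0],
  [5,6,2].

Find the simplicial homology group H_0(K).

H_0 ≅ Z.

Order the vertices as 0 < 1 < 2 < 3 < 4 < 5 < 6 < 7 < 8. Listing each simplex with vertices in this order, K has dimension 2 with simplices:

  0-simplices (9): [0], [1], [2], [3], [4], [5], [6], [7], [8]
  1-simplices (27): (27 of them)
  2-simplices (18): [0,1,3], [0,1,6], [0,2,3], [0,2,7], [0,6,8], [0,7,8], [1,3,4], [1,4,8], [1,5,6], [1,5,8], [2,3,5], [2,4,6], [2,4,7], [2,5,6], [3,4,7], [3,5,7], [4,6,8], [5,7,8]

so the chain groups are C_0 ≅ Z^9, C_1 ≅ Z^27, C_2 ≅ Z^18.

Boundary ∂_1: C_1 → C_0 maps an edge to its endpoints' difference, ∂[p,q] = q − p. For instance
  ∂[0,3] = [3] − [0].
As a 9×27 matrix over Z this has rank 8, with invariant factors (1,1,1,1,1,1,1,1).

Boundary ∂_2: C_2 → C_1 acts by ∂[p,q,r] = [q,r] − [p,r] + [p,q]. For instance
  ∂[0,1,6] = [1,6] − [0,6] + [0,1],
  ∂[0,7,8] = [7,8] − [0,8] + [0,7].
The 27×18 boundary matrix has rank 18 and Smith normal form diag(1,1,1,1,1,1,1,1,1,1,1,1,1,1,1,1,1,2).

From H_k ≅ ker(∂_k) / im(∂_{k+1}) we obtain:

  H_0: rank C_0 − rank ∂_1 = 9 − 8 = 1, and the invariant factors of ∂_1 are all 1, so H_0 = Z.

(K is a triangulation of the Klein bottle.)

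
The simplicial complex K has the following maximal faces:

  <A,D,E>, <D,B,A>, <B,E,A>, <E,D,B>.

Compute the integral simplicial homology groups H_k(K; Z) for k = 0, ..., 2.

Take the total order A < B < D < E on the vertex set. Then K (dimension 2) consists of the simplices:

  0-simplices (4): A, B, D, E
  1-simplices (6): AB, AD, AE, BD, BE, DE
  2-simplices (4): ABD, ABE, ADE, BDE

giving chain groups C_0 ≅ Z^4, C_1 ≅ Z^6, C_2 ≅ Z^4.

∂_1: C_1 → C_0 sends each edge [p,q] (with p < q) to q − p.
As a 4×6 matrix over Z this has rank 3, with invariant factors (1,1,1).

Boundary ∂_2: C_2 → C_1 maps a triangle to the signed sum of its edges. For instance
  ∂ADE = DE − AE + AD,
  ∂ABD = BD − AD + AB.
This gives a 6×4 integer matrix of rank 3; reducing to Smith normal form yields diagonal entries (1,1,1).

From H_k ≅ ker(∂_k) / im(∂_{k+1}) we obtain:

  H_0: rank C_0 − rank ∂_1 = 4 − 3 = 1, and the invariant factors of ∂_1 are all 1, so H_0 = Z.
  H_1: rank ker ∂_1 − rank ∂_2 = (6 − 3) − 3 = 0, and the invariant factors of ∂_2 are all 1, so H_1 = 0.
  H_2: rank ker ∂_2 − rank ∂_3 = (4 − 3) − 0 = 1, and there is no ∂_3, so H_2 = Z.

As a check, the Euler characteristic is 4 − 6 + 4 = 2, which agrees with 1 − 0 + 1 = 2.

H_0 ≅ Z,  H_1 = 0,  H_2 ≅ Z.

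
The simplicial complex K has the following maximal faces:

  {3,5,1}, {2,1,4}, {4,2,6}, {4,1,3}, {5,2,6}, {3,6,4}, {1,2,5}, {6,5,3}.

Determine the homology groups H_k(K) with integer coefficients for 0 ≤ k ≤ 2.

Order the vertices as 1 < 2 < 3 < 4 < 5 < 6. Listing each simplex with vertices in this order, K has dimension 2 with simplices:

  0-simplices (6): [1], [2], [3], [4], [5], [6]
  1-simplices (12): [1,2], [1,3], [1,4], [1,5], [2,4], [2,5], [2,6], [3,4], [3,5], [3,6], [4,6], [5,6]
  2-simplices (8): [1,2,4], [1,2,5], [1,3,4], [1,3,5], [2,4,6], [2,5,6], [3,4,6], [3,5,6]

so the chain groups are C_0 ≅ Z^6, C_1 ≅ Z^12, C_2 ≅ Z^8.

The boundary map ∂_1: C_1 → C_0 is given by ∂[p,q] = [q] − [p]. For instance
  ∂[4,6] = [6] − [4].
This gives a 6×12 integer matrix of rank 5; reducing to Smith normal form yields diagonal entries (1,1,1,1,1).

Boundary ∂_2: C_2 → C_1 sends each 2-simplex [p,q,r] to [q,r] − [p,r] + [p,q]. For instance
  ∂[3,4,6] = [4,6] − [3,6] + [3,4],
  ∂[1,2,5] = [2,5] − [1,5] + [1,2].
The 12×8 boundary matrix has rank 7 and Smith normal form diag(1,1,1,1,1,1,1).

From H_k ≅ ker(∂_k) / im(∂_{k+1}) we obtain:

  H_0: rank C_0 − rank ∂_1 = 6 − 5 = 1, and the invariant factors of ∂_1 are all 1, so H_0 = Z.
  H_1: rank ker ∂_1 − rank ∂_2 = (12 − 5) − 7 = 0, and the invariant factors of ∂_2 are all 1, so H_1 = 0.
  H_2: rank ker ∂_2 − rank ∂_3 = (8 − 7) − 0 = 1, and there is no ∂_3, so H_2 = Z.

As a check, the Euler characteristic is 6 − 12 + 8 = 2, which agrees with 1 − 0 + 1 = 2.

H_0 = Z,  H_1 = 0,  H_2 = Z.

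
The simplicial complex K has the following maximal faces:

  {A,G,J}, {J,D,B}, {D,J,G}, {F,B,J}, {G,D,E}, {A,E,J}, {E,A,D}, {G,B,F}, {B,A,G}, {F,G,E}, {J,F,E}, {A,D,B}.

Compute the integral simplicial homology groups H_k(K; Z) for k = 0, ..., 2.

H_0 ≅ Z,  H_1 ≅ Z_2,  H_2 = 0.

Order the vertices as A < B < D < E < F < G < J. Listing each simplex with vertices in this order, K has dimension 2 with simplices:

  0-simplices (7): A, B, D, E, F, G, J
  1-simplices (18): AB, AD, AE, AG, AJ, BD, BF, BG, BJ, DE, DG, DJ, EF, EG, EJ, FG, FJ, GJ
  2-simplices (12): ABD, ABG, ADE, AEJ, AGJ, BDJ, BFG, BFJ, DEG, DGJ, EFG, EFJ

Hence C_0 ≅ Z^7, C_1 ≅ Z^18, C_2 ≅ Z^12.

Boundary ∂_1: C_1 → C_0 is given by ∂[p,q] = [q] − [p]. For instance
  ∂BJ = J − B.
This gives a 7×18 integer matrix of rank 6; reducing to Smith normal form yields diagonal entries (1,1,1,1,1,1).

∂_2: C_2 → C_1 acts by ∂[p,q,r] = [q,r] − [p,r] + [p,q]. For instance
  ∂ADE = DE − AE + AD,
  ∂EFJ = FJ − EJ + EF.
The resulting 18×12 matrix has rank 12, and its Smith normal form has invariant factors (1,1,1,1,1,1,1,1,1,1,1,2).

Now H_k = ker ∂_k / im ∂_{k+1}, so:

  H_0: rank C_0 − rank ∂_1 = 7 − 6 = 1, and the invariant factors of ∂_1 are all 1, so H_0 = Z.
  H_1: rank ker ∂_1 − rank ∂_2 = (18 − 6) − 12 = 0, and ∂_2 has invariant factor 2 > 1, so H_1 = Z_2.
  H_2: rank ker ∂_2 − rank ∂_3 = (12 − 12) − 0 = 0, and there is no ∂_3, so H_2 = 0.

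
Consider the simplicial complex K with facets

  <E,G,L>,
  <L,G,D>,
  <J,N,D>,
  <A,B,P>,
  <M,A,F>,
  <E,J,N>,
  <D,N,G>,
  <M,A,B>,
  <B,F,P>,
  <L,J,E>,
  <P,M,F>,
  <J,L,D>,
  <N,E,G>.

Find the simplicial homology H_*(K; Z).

H_0 = Z^2,  H_1 = Z,  H_2 = Z.

We work with the vertex ordering A < B < D < E < F < G < J < L < M < N < P. The simplices of K, each written with vertices in increasing order, are:

  0-simplices (11): A, B, D, E, F, G, J, L, M, N, P
  1-simplices (22): AB, AF, AM, AP, BF, BM, BP, DG, DJ, DL, DN, EG, EJ, EL, EN, FM, FP, GL, GN, JL, JN, MP
  2-simplices (13): ABM, ABP, AFM, BFP, DGL, DGN, DJL, DJN, EGL, EGN, EJL, EJN, FMP

so the chain groups are C_0 ≅ Z^11, C_1 ≅ Z^22, C_2 ≅ Z^13.

Boundary ∂_1: C_1 → C_0 maps an edge to its endpoints' difference, ∂[p,q] = q − p. For instance
  ∂BP = P − B.
This gives a 11×22 integer matrix of rank 9; reducing to Smith normal form yields diagonal entries (1,1,1,1,1,1,1,1,1).

Boundary ∂_2: C_2 → C_1 acts by ∂[p,q,r] = [q,r] − [p,r] + [p,q]. For instance
  ∂ABM = BM − AM + AB,
  ∂AFM = FM − AM + AF.
This gives a 22×13 integer matrix of rank 12; reducing to Smith normal form yields diagonal entries (1,1,1,1,1,1,1,1,1,1,1,1).

Reading off H_k = ker ∂_k / im ∂_{k+1}:

  H_0: rank C_0 − rank ∂_1 = 11 − 9 = 2, and the invariant factors of ∂_1 are all 1, so H_0 ≅ Z^2.
  H_1: rank ker ∂_1 − rank ∂_2 = (22 − 9) − 12 = 1, and the invariant factors of ∂_2 are all 1, so H_1 ≅ Z.
  H_2: rank ker ∂_2 − rank ∂_3 = (13 − 12) − 0 = 1, and there is no ∂_3, so H_2 ≅ Z.

(K is a triangulation of the disjoint union of the Möbius band and the 2-sphere S^2.)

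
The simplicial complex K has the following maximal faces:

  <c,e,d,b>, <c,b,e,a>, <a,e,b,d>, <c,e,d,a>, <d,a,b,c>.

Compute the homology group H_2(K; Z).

H_2 = 0.

Fix the vertex order a < b < c < d < e and write every simplex with vertices in increasing order. Then dim K = 3 and the simplices of K are:

  0-simplices (5): a, b, c, d, e
  1-simplices (10): ab, ac, ad, ae, bc, bd, be, cd, ce, de
  2-simplices (10): abc, abd, abe, acd, ace, ade, bcd, bce, bde, cde
  3-simplices (5): abcd, abce, abde, acde, bcde

giving chain groups C_0 ≅ Z^5, C_1 ≅ Z^10, C_2 ≅ Z^10, C_3 ≅ Z^5.

The boundary map ∂_1: C_1 → C_0 sends each edge [p,q] (with p < q) to q − p.
The 5×10 boundary matrix has rank 4 and Smith normal form diag(1,1,1,1).

Boundary ∂_2: C_2 → C_1 maps a triangle to the signed sum of its edges. For instance
  ∂abd = bd − ad + ab,
  ∂abc = bc − ac + ab.
This gives a 10×10 integer matrix of rank 6; reducing to Smith normal form yields diagonal entries (1,1,1,1,1,1).

∂_3: C_3 → C_2 sends each 3-simplex σ to the alternating sum Σ_i (−1)^i (σ with its i-th vertex removed). For instance
  ∂abce = bce − ace + abe − abc,
  ∂bcde = cde − bde + bce − bcd.
As a 10×5 matrix over Z this has rank 4, with invariant factors (1,1,1,1).

From H_k ≅ ker(∂_k) / im(∂_{k+1}) we obtain:

  H_2: rank ker ∂_2 − rank ∂_3 = (10 − 6) − 4 = 0, and the invariant factors of ∂_3 are all 1, so H_2 = 0.

(K is a triangulation of the 3-sphere S^3.)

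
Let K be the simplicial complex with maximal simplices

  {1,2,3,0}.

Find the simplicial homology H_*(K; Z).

Fix the vertex order 0 < 1 < 2 < 3 and write every simplex with vertices in increasing order. Then dim K = 3 and the simplices of K are:

  0-simplices (4): [0], [1], [2], [3]
  1-simplices (6): [0,1], [0,2], [0,3], [1,2], [1,3], [2,3]
  2-simplices (4): [0,1,2], [0,1,3], [0,2,3], [1,2,3]
  3-simplices (1): [0,1,2,3]

Hence C_0 ≅ Z^4, C_1 ≅ Z^6, C_2 ≅ Z^4, C_3 ≅ Z^1.

Boundary ∂_1: C_1 → C_0 is given by ∂[p,q] = [q] − [p].
The 4×6 boundary matrix has rank 3 and Smith normal form diag(1,1,1).

Boundary ∂_2: C_2 → C_1 acts by ∂[p,q,r] = [q,r] − [p,r] + [p,q]. For instance
  ∂[0,1,2] = [1,2] − [0,2] + [0,1],
  ∂[0,2,3] = [2,3] − [0,3] + [0,2].
The 6×4 boundary matrix has rank 3 and Smith normal form diag(1,1,1).

The boundary map ∂_3: C_3 → C_2 sends each 3-simplex σ to the alternating sum Σ_i (−1)^i (σ with its i-th vertex removed). For instance
  ∂[0,1,2,3] = [1,2,3] − [0,2,3] + [0,1,3] − [0,1,2].
The 4×1 boundary matrix has rank 1 and Smith normal form diag(1).

Now H_k = ker ∂_k / im ∂_{k+1}, so:

  H_0: rank C_0 − rank ∂_1 = 4 − 3 = 1, and the invariant factors of ∂_1 are all 1, so H_0 ≅ Z.
  H_1: rank ker ∂_1 − rank ∂_2 = (6 − 3) − 3 = 0, and the invariant factors of ∂_2 are all 1, so H_1 ≅ 0.
  H_2: rank ker ∂_2 − rank ∂_3 = (4 − 3) − 1 = 0, and the invariant factors of ∂_3 are all 1, so H_2 ≅ 0.
  H_3: rank ker ∂_3 − rank ∂_4 = (1 − 1) − 0 = 0, and there is no ∂_4, so H_3 ≅ 0.

(K is a triangulation of the 3-simplex.)

H_0 = Z,  H_1 = 0,  H_2 = 0,  H_3 = 0.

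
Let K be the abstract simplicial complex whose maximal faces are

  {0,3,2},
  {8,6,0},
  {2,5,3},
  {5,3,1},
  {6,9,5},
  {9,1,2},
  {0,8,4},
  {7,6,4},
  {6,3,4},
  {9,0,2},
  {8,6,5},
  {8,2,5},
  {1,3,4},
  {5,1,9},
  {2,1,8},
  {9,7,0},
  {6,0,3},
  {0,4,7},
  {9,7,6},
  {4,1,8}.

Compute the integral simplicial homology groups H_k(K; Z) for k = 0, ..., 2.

Take the total order 0 < 1 < 2 < 3 < 4 < 5 < 6 < 7 < 8 < 9 on the vertex set. Then K (dimension 2) consists of the simplices:

  0-simplices (10): [0], [1], [2], [3], [4], [5], [6], [7], [8], [9]
  1-simplices (30): (30 of them)
  2-simplices (20): (20 of them)

giving chain groups C_0 ≅ Z^10, C_1 ≅ Z^30, C_2 ≅ Z^20.

The boundary map ∂_1: C_1 → C_0 sends each edge [p,q] (with p < q) to q − p.
The resulting 10×30 matrix has rank 9, and its Smith normal form has invariant factors (1,1,1,1,1,1,1,1,1).

Boundary ∂_2: C_2 → C_1 maps a triangle to the signed sum of its edges. For instance
  ∂[5,6,9] = [6,9] − [5,9] + [5,6],
  ∂[1,4,8] = [4,8] − [1,8] + [1,4].
The resulting 30×20 matrix has rank 20, and its Smith normal form has invariant factors (1,1,1,1,1,1,1,1,1,1,1,1,1,1,1,1,1,1,1,2).

Computing H_k = (kernel of ∂_k) / (image of ∂_{k+1}):

  H_0: rank C_0 − rank ∂_1 = 10 − 9 = 1, and the invariant factors of ∂_1 are all 1, so H_0 = Z.
  H_1: rank ker ∂_1 − rank ∂_2 = (30 − 9) − 20 = 1, and ∂_2 has invariant factor 2 > 1, so H_1 = Z × Z/2.
  H_2: rank ker ∂_2 − rank ∂_3 = (20 − 20) − 0 = 0, and there is no ∂_3, so H_2 = 0.

H_0 = Z,  H_1 = Z × Z/2,  H_2 = 0.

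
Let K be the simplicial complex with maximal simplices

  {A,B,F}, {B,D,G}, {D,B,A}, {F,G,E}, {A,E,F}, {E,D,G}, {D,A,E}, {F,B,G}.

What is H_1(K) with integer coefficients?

Order the vertices as A < B < D < E < F < G. Listing each simplex with vertices in this order, K has dimension 2 with simplices:

  0-simplices (6): A, B, D, E, F, G
  1-simplices (12): AB, AD, AE, AF, BD, BF, BG, DE, DG, EF, EG, FG
  2-simplices (8): ABD, ABF, ADE, AEF, BDG, BFG, DEG, EFG

so the chain groups are C_0 ≅ Z^6, C_1 ≅ Z^12, C_2 ≅ Z^8.

The boundary map ∂_1: C_1 → C_0 maps an edge to its endpoints' difference, ∂[p,q] = q − p. For instance
  ∂EG = G − E.
This gives a 6×12 integer matrix of rank 5; reducing to Smith normal form yields diagonal entries (1,1,1,1,1).

The boundary map ∂_2: C_2 → C_1 sends each 2-simplex [p,q,r] to [q,r] − [p,r] + [p,q]. For instance
  ∂ADE = DE − AE + AD,
  ∂AEF = EF − AF + AE.
As a 12×8 matrix over Z this has rank 7, with invariant factors (1,1,1,1,1,1,1).

From H_k ≅ ker(∂_k) / im(∂_{k+1}) we obtain:

  H_1: rank ker ∂_1 − rank ∂_2 = (12 − 5) − 7 = 0, and the invariant factors of ∂_2 are all 1, so H_1 ≅ 0.

H_1 ≅ 0.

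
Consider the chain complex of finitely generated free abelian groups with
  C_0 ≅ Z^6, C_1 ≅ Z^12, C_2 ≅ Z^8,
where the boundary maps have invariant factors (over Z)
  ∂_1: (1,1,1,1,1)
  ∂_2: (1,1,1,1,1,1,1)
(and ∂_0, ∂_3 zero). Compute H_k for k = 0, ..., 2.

H_0: b_0 = 6 − 0 − 5 = 1; torsion from ∂_1 factors > 1: none. So H_0 = Z.
H_1: b_1 = 12 − 5 − 7 = 0; torsion from ∂_2 factors > 1: none. So H_1 = 0.
H_2: b_2 = 8 − 7 − 0 = 1; torsion from ∂_3 factors > 1: none. So H_2 = Z.

H_0 = Z,  H_1 = 0,  H_2 = Z.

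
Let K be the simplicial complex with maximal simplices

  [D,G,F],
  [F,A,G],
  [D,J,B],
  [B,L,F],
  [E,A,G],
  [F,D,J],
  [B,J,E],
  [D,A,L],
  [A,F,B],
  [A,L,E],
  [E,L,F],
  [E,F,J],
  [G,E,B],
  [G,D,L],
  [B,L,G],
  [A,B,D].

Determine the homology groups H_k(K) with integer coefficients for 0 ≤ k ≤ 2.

Take the total order A < B < D < E < F < G < J < L on the vertex set. Then K (dimension 2) consists of the simplices:

  0-simplices (8): A, B, D, E, F, G, J, L
  1-simplices (24): AB, AD, AE, AF, AG, AL, BD, BE, BF, BG, BJ, BL, DF, DG, DJ, DL, EF, EG, EJ, EL, FG, FJ, FL, GL
  2-simplices (16): ABD, ABF, ADL, AEG, AEL, AFG, BDJ, BEG, BEJ, BFL, BGL, DFG, DFJ, DGL, EFJ, EFL

Hence C_0 ≅ Z^8, C_1 ≅ Z^24, C_2 ≅ Z^16.

∂_1: C_1 → C_0 maps an edge to its endpoints' difference, ∂[p,q] = q − p.
This gives a 8×24 integer matrix of rank 7; reducing to Smith normal form yields diagonal entries (1,1,1,1,1,1,1).

The boundary map ∂_2: C_2 → C_1 sends each 2-simplex [p,q,r] to [q,r] − [p,r] + [p,q]. For instance
  ∂DGL = GL − DL + DG,
  ∂ABD = BD − AD + AB.
The 24×16 boundary matrix has rank 15 and Smith normal form diag(1,1,1,1,1,1,1,1,1,1,1,1,1,1,1).

Reading off H_k = ker ∂_k / im ∂_{k+1}:

  H_0: rank C_0 − rank ∂_1 = 8 − 7 = 1, and the invariant factors of ∂_1 are all 1, so H_0 = Z.
  H_1: rank ker ∂_1 − rank ∂_2 = (24 − 7) − 15 = 2, and the invariant factors of ∂_2 are all 1, so H_1 = Z^2.
  H_2: rank ker ∂_2 − rank ∂_3 = (16 − 15) − 0 = 1, and there is no ∂_3, so H_2 = Z.

As a check, the Euler characteristic is 8 − 24 + 16 = 0, which agrees with 1 − 2 + 1 = 0.
(K is a triangulation of the torus T^2.)

H_0 = Z,  H_1 = Z^2,  H_2 = Z.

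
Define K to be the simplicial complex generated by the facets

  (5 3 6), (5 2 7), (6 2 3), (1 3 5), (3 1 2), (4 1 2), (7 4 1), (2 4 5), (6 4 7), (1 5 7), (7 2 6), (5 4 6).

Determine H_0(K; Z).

H_0 = Z.

K has 7 vertices, 18 edges, 12 triangles.
rank ∂_0 = 0, rank ∂_1 = 6 ⇒ b_0 = 7 − 0 − 6 = 1; all invariant factors of ∂_1 are 1 so no torsion. So H_0 ≅ Z.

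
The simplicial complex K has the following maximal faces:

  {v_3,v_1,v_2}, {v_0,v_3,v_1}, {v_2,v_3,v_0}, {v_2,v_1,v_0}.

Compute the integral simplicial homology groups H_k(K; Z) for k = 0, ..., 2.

Order the vertices as v_0 < v_1 < v_2 < v_3. Listing each simplex with vertices in this order, K has dimension 2 with simplices:

  0-simplices (4): [v_0], [v_1], [v_2], [v_3]
  1-simplices (6): [v_0,v_1], [v_0,v_2], [v_0,v_3], [v_1,v_2], [v_1,v_3], [v_2,v_3]
  2-simplices (4): [v_0,v_1,v_2], [v_0,v_1,v_3], [v_0,v_2,v_3], [v_1,v_2,v_3]

so the chain groups are C_0 ≅ Z^4, C_1 ≅ Z^6, C_2 ≅ Z^4.

The boundary map ∂_1: C_1 → C_0 is given by ∂[p,q] = [q] − [p].
As a 4×6 matrix over Z this has rank 3, with invariant factors (1,1,1).

The boundary map ∂_2: C_2 → C_1 maps a triangle to the signed sum of its edges. For instance
  ∂[v_0,v_1,v_2] = [v_1,v_2] − [v_0,v_2] + [v_0,v_1],
  ∂[v_1,v_2,v_3] = [v_2,v_3] − [v_1,v_3] + [v_1,v_2].
The 6×4 boundary matrix has rank 3 and Smith normal form diag(1,1,1).

Now H_k = ker ∂_k / im ∂_{k+1}, so:

  H_0: rank C_0 − rank ∂_1 = 4 − 3 = 1, and the invariant factors of ∂_1 are all 1, so H_0 ≅ Z.
  H_1: rank ker ∂_1 − rank ∂_2 = (6 − 3) − 3 = 0, and the invariant factors of ∂_2 are all 1, so H_1 ≅ 0.
  H_2: rank ker ∂_2 − rank ∂_3 = (4 − 3) − 0 = 1, and there is no ∂_3, so H_2 ≅ Z.

(K is a triangulation of the 2-sphere S^2.)

H_0 = Z,  H_1 = 0,  H_2 = Z.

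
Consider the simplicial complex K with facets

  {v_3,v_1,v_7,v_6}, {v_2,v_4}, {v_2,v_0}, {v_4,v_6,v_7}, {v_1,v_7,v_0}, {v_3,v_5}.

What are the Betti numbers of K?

b_0 = 1, b_1 = 1, b_2 = 0, b_3 = 0.

We work with the vertex ordering v_0 < v_1 < v_2 < v_3 < v_4 < v_5 < v_6 < v_7. The simplices of K, each written with vertices in increasing order, are:

  0-simplices (8): [v_0], [v_1], [v_2], [v_3], [v_4], [v_5], [v_6], [v_7]
  1-simplices (13): [v_0,v_1], [v_0,v_2], [v_0,v_7], [v_1,v_3], [v_1,v_6], [v_1,v_7], [v_2,v_4], [v_3,v_5], [v_3,v_6], [v_3,v_7], [v_4,v_6], [v_4,v_7], [v_6,v_7]
  2-simplices (6): [v_0,v_1,v_7], [v_1,v_3,v_6], [v_1,v_3,v_7], [v_1,v_6,v_7], [v_3,v_6,v_7], [v_4,v_6,v_7]
  3-simplices (1): [v_1,v_3,v_6,v_7]

so the chain groups are C_0 ≅ Z^8, C_1 ≅ Z^13, C_2 ≅ Z^6, C_3 ≅ Z^1.

The boundary map ∂_1: C_1 → C_0 sends each edge [p,q] (with p < q) to q − p.
The 8×13 boundary matrix has rank 7 and Smith normal form diag(1,1,1,1,1,1,1).

The boundary map ∂_2: C_2 → C_1 sends each 2-simplex [p,q,r] to [q,r] − [p,r] + [p,q]. For instance
  ∂[v_3,v_6,v_7] = [v_6,v_7] − [v_3,v_7] + [v_3,v_6],
  ∂[v_1,v_6,v_7] = [v_6,v_7] − [v_1,v_7] + [v_1,v_6].
This gives a 13×6 integer matrix of rank 5; reducing to Smith normal form yields diagonal entries (1,1,1,1,1).

The boundary map ∂_3: C_3 → C_2 sends each 3-simplex σ to the alternating sum Σ_i (−1)^i (σ with its i-th vertex removed). For instance
  ∂[v_1,v_3,v_6,v_7] = [v_3,v_6,v_7] − [v_1,v_6,v_7] + [v_1,v_3,v_7] − [v_1,v_3,v_6].
This gives a 6×1 integer matrix of rank 1; reducing to Smith normal form yields diagonal entries (1).

Now H_k = ker ∂_k / im ∂_{k+1}, so:

  H_0: rank C_0 − rank ∂_1 = 8 − 7 = 1, and the invariant factors of ∂_1 are all 1, so H_0 ≅ Z.
  H_1: rank ker ∂_1 − rank ∂_2 = (13 − 7) − 5 = 1, and the invariant factors of ∂_2 are all 1, so H_1 ≅ Z.
  H_2: rank ker ∂_2 − rank ∂_3 = (6 − 5) − 1 = 0, and the invariant factors of ∂_3 are all 1, so H_2 ≅ 0.
  H_3: rank ker ∂_3 − rank ∂_4 = (1 − 1) − 0 = 0, and there is no ∂_4, so H_3 ≅ 0.

Hence the Betti numbers are b_0 = 1, b_1 = 1, b_2 = 0, b_3 = 0.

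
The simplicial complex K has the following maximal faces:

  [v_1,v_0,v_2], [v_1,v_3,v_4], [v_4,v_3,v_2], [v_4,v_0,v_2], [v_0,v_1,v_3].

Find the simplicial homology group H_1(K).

H_1 ≅ Z.

We work with the vertex ordering v_0 < v_1 < v_2 < v_3 < v_4. The simplices of K, each written with vertices in increasing order, are:

  0-simplices (5): [v_0], [v_1], [v_2], [v_3], [v_4]
  1-simplices (10): [v_0,v_1], [v_0,v_2], [v_0,v_3], [v_0,v_4], [v_1,v_2], [v_1,v_3], [v_1,v_4], [v_2,v_3], [v_2,v_4], [v_3,v_4]
  2-simplices (5): [v_0,v_1,v_2], [v_0,v_1,v_3], [v_0,v_2,v_4], [v_1,v_3,v_4], [v_2,v_3,v_4]

so the chain groups are C_0 ≅ Z^5, C_1 ≅ Z^10, C_2 ≅ Z^5.

Boundary ∂_1: C_1 → C_0 maps an edge to its endpoints' difference, ∂[p,q] = q − p.
This gives a 5×10 integer matrix of rank 4; reducing to Smith normal form yields diagonal entries (1,1,1,1).

Boundary ∂_2: C_2 → C_1 acts by ∂[p,q,r] = [q,r] − [p,r] + [p,q]. For instance
  ∂[v_2,v_3,v_4] = [v_3,v_4] − [v_2,v_4] + [v_2,v_3],
  ∂[v_0,v_2,v_4] = [v_2,v_4] − [v_0,v_4] + [v_0,v_2].
The 10×5 boundary matrix has rank 5 and Smith normal form diag(1,1,1,1,1).

Computing H_k = (kernel of ∂_k) / (image of ∂_{k+1}):

  H_1: rank ker ∂_1 − rank ∂_2 = (10 − 4) − 5 = 1, and the invariant factors of ∂_2 are all 1, so H_1 ≅ Z.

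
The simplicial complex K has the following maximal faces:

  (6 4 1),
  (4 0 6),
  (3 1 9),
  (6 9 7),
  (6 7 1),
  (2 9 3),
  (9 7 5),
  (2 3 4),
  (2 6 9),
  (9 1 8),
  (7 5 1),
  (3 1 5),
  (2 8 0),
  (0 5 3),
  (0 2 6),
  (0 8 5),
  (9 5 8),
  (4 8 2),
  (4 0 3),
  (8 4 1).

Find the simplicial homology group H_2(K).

H_2 ≅ 0.

Fix the vertex order 0 < 1 < 2 < 3 < 4 < 5 < 6 < 7 < 8 < 9 and write every simplex with vertices in increasing order. Then dim K = 2 and the simplices of K are:

  0-simplices (10): [0], [1], [2], [3], [4], [5], [6], [7], [8], [9]
  1-simplices (30): (30 of them)
  2-simplices (20): (20 of them)

giving chain groups C_0 ≅ Z^10, C_1 ≅ Z^30, C_2 ≅ Z^20.

Boundary ∂_1: C_1 → C_0 sends each edge [p,q] (with p < q) to q − p.
As a 10×30 matrix over Z this has rank 9, with invariant factors (1,1,1,1,1,1,1,1,1).

∂_2: C_2 → C_1 maps a triangle to the signed sum of its edges. For instance
  ∂[0,2,6] = [2,6] − [0,6] + [0,2],
  ∂[0,3,5] = [3,5] − [0,5] + [0,3].
The 30×20 boundary matrix has rank 20 and Smith normal form diag(1,1,1,1,1,1,1,1,1,1,1,1,1,1,1,1,1,1,1,2).

Reading off H_k = ker ∂_k / im ∂_{k+1}:

  H_2: rank ker ∂_2 − rank ∂_3 = (20 − 20) − 0 = 0, and there is no ∂_3, so H_2 = 0.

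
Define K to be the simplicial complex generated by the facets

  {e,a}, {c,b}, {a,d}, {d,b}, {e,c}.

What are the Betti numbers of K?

b_0 = 1, b_1 = 1.

Fix the vertex order a < b < c < d < e and write every simplex with vertices in increasing order. Then dim K = 1 and the simplices of K are:

  0-simplices (5): a, b, c, d, e
  1-simplices (5): ad, ae, bc, bd, ce

Hence C_0 ≅ Z^5, C_1 ≅ Z^5.

The boundary map ∂_1: C_1 → C_0 is given by ∂[p,q] = [q] − [p]. For instance
  ∂ce = e − c.
As a 5×5 matrix over Z this has rank 4, with invariant factors (1,1,1,1).

Now H_k = ker ∂_k / im ∂_{k+1}, so:

  H_0: rank C_0 − rank ∂_1 = 5 − 4 = 1, and the invariant factors of ∂_1 are all 1, so H_0 = Z.
  H_1: rank ker ∂_1 − rank ∂_2 = (5 − 4) − 0 = 1, and there is no ∂_2, so H_1 = Z.

Hence the Betti numbers are b_0 = 1, b_1 = 1.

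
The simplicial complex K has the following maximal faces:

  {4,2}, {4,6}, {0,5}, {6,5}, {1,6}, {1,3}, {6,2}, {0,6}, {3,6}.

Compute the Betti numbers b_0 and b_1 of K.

Order the vertices as 0 < 1 < 2 < 3 < 4 < 5 < 6. Listing each simplex with vertices in this order, K has dimension 1 with simplices:

  0-simplices (7): [0], [1], [2], [3], [4], [5], [6]
  1-simplices (9): [0,5], [0,6], [1,3], [1,6], [2,4], [2,6], [3,6], [4,6], [5,6]

so the chain groups are C_0 ≅ Z^7, C_1 ≅ Z^9.

Boundary ∂_1: C_1 → C_0 maps an edge to its endpoints' difference, ∂[p,q] = q − p.
The resulting 7×9 matrix has rank 6, and its Smith normal form has invariant factors (1,1,1,1,1,1).

Reading off H_k = ker ∂_k / im ∂_{k+1}:

  H_0: rank C_0 − rank ∂_1 = 7 − 6 = 1, and the invariant factors of ∂_1 are all 1, so H_0 ≅ Z.
  H_1: rank ker ∂_1 − rank ∂_2 = (9 − 6) − 0 = 3, and there is no ∂_2, so H_1 ≅ Z^3.

Hence the Betti numbers are b_0 = 1, b_1 = 3.

b_0 = 1, b_1 = 3.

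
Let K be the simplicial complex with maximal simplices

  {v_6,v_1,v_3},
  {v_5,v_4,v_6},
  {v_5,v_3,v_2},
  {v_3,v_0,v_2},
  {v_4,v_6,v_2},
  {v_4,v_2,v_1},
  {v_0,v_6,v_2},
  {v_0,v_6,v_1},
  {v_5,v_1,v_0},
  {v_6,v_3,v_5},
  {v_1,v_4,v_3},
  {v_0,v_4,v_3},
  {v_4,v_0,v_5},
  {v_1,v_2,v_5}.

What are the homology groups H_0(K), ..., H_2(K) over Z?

H_0 = Z,  H_1 = Z^2,  H_2 = Z.

K has 7 vertices, 21 edges, 14 triangles.
rank ∂_0 = 0, rank ∂_1 = 6 ⇒ b_0 = 7 − 0 − 6 = 1; all invariant factors of ∂_1 are 1 so no torsion. So H_0 ≅ Z.
rank ∂_1 = 6, rank ∂_2 = 13 ⇒ b_1 = 21 − 6 − 13 = 2; all invariant factors of ∂_2 are 1 so no torsion. So H_1 ≅ Z^2.
rank ∂_2 = 13, rank ∂_3 = 0 ⇒ b_2 = 14 − 13 − 0 = 1. So H_2 ≅ Z.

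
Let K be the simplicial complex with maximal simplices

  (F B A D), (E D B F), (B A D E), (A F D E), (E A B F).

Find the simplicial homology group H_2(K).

Order the vertices as A < B < D < E < F. Listing each simplex with vertices in this order, K has dimension 3 with simplices:

  0-simplices (5): A, B, D, E, F
  1-simplices (10): AB, AD, AE, AF, BD, BE, BF, DE, DF, EF
  2-simplices (10): ABD, ABE, ABF, ADE, ADF, AEF, BDE, BDF, BEF, DEF
  3-simplices (5): ABDE, ABDF, ABEF, ADEF, BDEF

so the chain groups are C_0 ≅ Z^5, C_1 ≅ Z^10, C_2 ≅ Z^10, C_3 ≅ Z^5.

The boundary map ∂_1: C_1 → C_0 sends each edge [p,q] (with p < q) to q − p. For instance
  ∂AD = D − A.
The resulting 5×10 matrix has rank 4, and its Smith normal form has invariant factors (1,1,1,1).

Boundary ∂_2: C_2 → C_1 sends each 2-simplex [p,q,r] to [q,r] − [p,r] + [p,q]. For instance
  ∂AEF = EF − AF + AE,
  ∂ABE = BE − AE + AB.
As a 10×10 matrix over Z this has rank 6, with invariant factors (1,1,1,1,1,1).

Boundary ∂_3: C_3 → C_2 sends each 3-simplex σ to the alternating sum Σ_i (−1)^i (σ with its i-th vertex removed). For instance
  ∂ABDE = BDE − ADE + ABE − ABD,
  ∂BDEF = DEF − BEF + BDF − BDE.
This gives a 10×5 integer matrix of rank 4; reducing to Smith normal form yields diagonal entries (1,1,1,1).

Computing H_k = (kernel of ∂_k) / (image of ∂_{k+1}):

  H_2: rank ker ∂_2 − rank ∂_3 = (10 − 6) − 4 = 0, and the invariant factors of ∂_3 are all 1, so H_2 = 0.

H_2 ≅ 0.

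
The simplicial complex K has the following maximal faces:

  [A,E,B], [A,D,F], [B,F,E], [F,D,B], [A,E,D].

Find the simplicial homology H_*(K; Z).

Take the total order A < B < D < E < F on the vertex set. Then K (dimension 2) consists of the simplices:

  0-simplices (5): A, B, D, E, F
  1-simplices (10): AB, AD, AE, AF, BD, BE, BF, DE, DF, EF
  2-simplices (5): ABE, ADE, ADF, BDF, BEF

so the chain groups are C_0 ≅ Z^5, C_1 ≅ Z^10, C_2 ≅ Z^5.

∂_1: C_1 → C_0 sends each edge [p,q] (with p < q) to q − p. For instance
  ∂EF = F − E.
The resulting 5×10 matrix has rank 4, and its Smith normal form has invariant factors (1,1,1,1).

Boundary ∂_2: C_2 → C_1 maps a triangle to the signed sum of its edges. For instance
  ∂ADF = DF − AF + AD,
  ∂BEF = EF − BF + BE.
This gives a 10×5 integer matrix of rank 5; reducing to Smith normal form yields diagonal entries (1,1,1,1,1).

Now H_k = ker ∂_k / im ∂_{k+1}, so:

  H_0: rank C_0 − rank ∂_1 = 5 − 4 = 1, and the invariant factors of ∂_1 are all 1, so H_0 = Z.
  H_1: rank ker ∂_1 − rank ∂_2 = (10 − 4) − 5 = 1, and the invariant factors of ∂_2 are all 1, so H_1 = Z.
  H_2: rank ker ∂_2 − rank ∂_3 = (5 − 5) − 0 = 0, and there is no ∂_3, so H_2 = 0.

(K is a triangulation of the Möbius band.)

H_0 ≅ Z,  H_1 ≅ Z,  H_2 = 0.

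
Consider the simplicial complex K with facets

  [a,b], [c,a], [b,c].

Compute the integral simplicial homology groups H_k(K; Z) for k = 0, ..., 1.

Fix the vertex order a < b < c and write every simplex with vertices in increasing order. Then dim K = 1 and the simplices of K are:

  0-simplices (3): a, b, c
  1-simplices (3): ab, ac, bc

so the chain groups are C_0 ≅ Z^3, C_1 ≅ Z^3.

Boundary ∂_1: C_1 → C_0 is given by ∂[p,q] = [q] − [p]. For instance
  ∂bc = c − b.
As a 3×3 matrix over Z this has rank 2, with invariant factors (1,1).

Computing H_k = (kernel of ∂_k) / (image of ∂_{k+1}):

  H_0: rank C_0 − rank ∂_1 = 3 − 2 = 1, and the invariant factors of ∂_1 are all 1, so H_0 = Z.
  H_1: rank ker ∂_1 − rank ∂_2 = (3 − 2) − 0 = 1, and there is no ∂_2, so H_1 = Z.

(K is a triangulation of the circle S^1.)

H_0 = Z,  H_1 = Z.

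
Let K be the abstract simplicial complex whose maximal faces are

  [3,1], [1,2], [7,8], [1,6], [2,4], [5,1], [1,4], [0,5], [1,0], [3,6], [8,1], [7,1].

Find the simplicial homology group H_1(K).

Fix the vertex order 0 < 1 < 2 < 3 < 4 < 5 < 6 < 7 < 8 and write every simplex with vertices in increasing order. Then dim K = 1 and the simplices of K are:

  0-simplices (9): [0], [1], [2], [3], [4], [5], [6], [7], [8]
  1-simplices (12): [0,1], [0,5], [1,2], [1,3], [1,4], [1,5], [1,6], [1,7], [1,8], [2,4], [3,6], [7,8]

so the chain groups are C_0 ≅ Z^9, C_1 ≅ Z^12.

The boundary map ∂_1: C_1 → C_0 maps an edge to its endpoints' difference, ∂[p,q] = q − p. For instance
  ∂[1,7] = [7] − [1].
The 9×12 boundary matrix has rank 8 and Smith normal form diag(1,1,1,1,1,1,1,1).

Now H_k = ker ∂_k / im ∂_{k+1}, so:

  H_1: rank ker ∂_1 − rank ∂_2 = (12 − 8) − 0 = 4, and there is no ∂_2, so H_1 = Z^4.

(K is a triangulation of a wedge of 4 circles.)

H_1 ≅ Z^4.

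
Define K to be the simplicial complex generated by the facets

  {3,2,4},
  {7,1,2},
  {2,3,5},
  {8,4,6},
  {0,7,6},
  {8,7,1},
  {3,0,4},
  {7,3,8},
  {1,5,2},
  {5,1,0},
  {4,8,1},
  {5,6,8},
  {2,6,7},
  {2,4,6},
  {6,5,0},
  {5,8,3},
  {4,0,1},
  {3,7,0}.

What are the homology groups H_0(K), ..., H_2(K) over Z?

K has 9 vertices, 27 edges, 18 triangles.
rank ∂_0 = 0, rank ∂_1 = 8 ⇒ b_0 = 9 − 0 − 8 = 1; all invariant factors of ∂_1 are 1 so no torsion. So H_0 ≅ Z.
rank ∂_1 = 8, rank ∂_2 = 17 ⇒ b_1 = 27 − 8 − 17 = 2; all invariant factors of ∂_2 are 1 so no torsion. So H_1 ≅ Z^2.
rank ∂_2 = 17, rank ∂_3 = 0 ⇒ b_2 = 18 − 17 − 0 = 1. So H_2 ≅ Z.

H_0 = Z,  H_1 = Z^2,  H_2 = Z.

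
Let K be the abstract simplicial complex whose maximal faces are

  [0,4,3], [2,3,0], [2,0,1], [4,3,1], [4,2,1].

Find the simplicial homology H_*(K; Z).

Take the total order 0 < 1 < 2 < 3 < 4 on the vertex set. Then K (dimension 2) consists of the simplices:

  0-simplices (5): [0], [1], [2], [3], [4]
  1-simplices (10): [0,1], [0,2], [0,3], [0,4], [1,2], [1,3], [1,4], [2,3], [2,4], [3,4]
  2-simplices (5): [0,1,2], [0,2,3], [0,3,4], [1,2,4], [1,3,4]

so the chain groups are C_0 ≅ Z^5, C_1 ≅ Z^10, C_2 ≅ Z^5.

The boundary map ∂_1: C_1 → C_0 sends each edge [p,q] (with p < q) to q − p. For instance
  ∂[2,4] = [4] − [2].
The 5×10 boundary matrix has rank 4 and Smith normal form diag(1,1,1,1).

∂_2: C_2 → C_1 sends each 2-simplex [p,q,r] to [q,r] − [p,r] + [p,q]. For instance
  ∂[0,2,3] = [2,3] − [0,3] + [0,2],
  ∂[1,3,4] = [3,4] − [1,4] + [1,3].
The resulting 10×5 matrix has rank 5, and its Smith normal form has invariant factors (1,1,1,1,1).

Now H_k = ker ∂_k / im ∂_{k+1}, so:

  H_0: rank C_0 − rank ∂_1 = 5 − 4 = 1, and the invariant factors of ∂_1 are all 1, so H_0 ≅ Z.
  H_1: rank ker ∂_1 − rank ∂_2 = (10 − 4) − 5 = 1, and the invariant factors of ∂_2 are all 1, so H_1 ≅ Z.
  H_2: rank ker ∂_2 − rank ∂_3 = (5 − 5) − 0 = 0, and there is no ∂_3, so H_2 ≅ 0.

As a check, the Euler characteristic is 5 − 10 + 5 = 0, which agrees with 1 − 1 + 0 = 0.
(K is a triangulation of the Möbius band.)

H_0 ≅ Z,  H_1 ≅ Z,  H_2 = 0.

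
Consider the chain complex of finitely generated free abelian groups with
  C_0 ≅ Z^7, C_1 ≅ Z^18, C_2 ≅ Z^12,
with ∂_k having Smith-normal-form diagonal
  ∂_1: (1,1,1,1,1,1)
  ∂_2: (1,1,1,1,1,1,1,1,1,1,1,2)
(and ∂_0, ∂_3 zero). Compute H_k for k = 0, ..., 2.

H_0: b_0 = 7 − 0 − 6 = 1; torsion from ∂_1 factors > 1: none. So H_0 = Z.
H_1: b_1 = 18 − 6 − 12 = 0; torsion from ∂_2 factors > 1: [2]. So H_1 = Z/2.
H_2: b_2 = 12 − 12 − 0 = 0; torsion from ∂_3 factors > 1: none. So H_2 = 0.

H_0 = Z,  H_1 = Z/2,  H_2 = 0.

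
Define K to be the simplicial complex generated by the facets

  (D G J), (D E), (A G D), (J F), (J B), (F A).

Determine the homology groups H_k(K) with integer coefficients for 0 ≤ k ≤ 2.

H_0 = Z,  H_1 = Z,  H_2 = 0.

Fix the vertex order A < B < D < E < F < G < J and write every simplex with vertices in increasing order. Then dim K = 2 and the simplices of K are:

  0-simplices (7): A, B, D, E, F, G, J
  1-simplices (9): AD, AF, AG, BJ, DE, DG, DJ, FJ, GJ
  2-simplices (2): ADG, DGJ

Hence C_0 ≅ Z^7, C_1 ≅ Z^9, C_2 ≅ Z^2.

The boundary map ∂_1: C_1 → C_0 maps an edge to its endpoints' difference, ∂[p,q] = q − p.
The 7×9 boundary matrix has rank 6 and Smith normal form diag(1,1,1,1,1,1).

∂_2: C_2 → C_1 maps a triangle to the signed sum of its edges. For instance
  ∂DGJ = GJ − DJ + DG,
  ∂ADG = DG − AG + AD.
As a 9×2 matrix over Z this has rank 2, with invariant factors (1,1).

Computing H_k = (kernel of ∂_k) / (image of ∂_{k+1}):

  H_0: rank C_0 − rank ∂_1 = 7 − 6 = 1, and the invariant factors of ∂_1 are all 1, so H_0 ≅ Z.
  H_1: rank ker ∂_1 − rank ∂_2 = (9 − 6) − 2 = 1, and the invariant factors of ∂_2 are all 1, so H_1 ≅ Z.
  H_2: rank ker ∂_2 − rank ∂_3 = (2 − 2) − 0 = 0, and there is no ∂_3, so H_2 ≅ 0.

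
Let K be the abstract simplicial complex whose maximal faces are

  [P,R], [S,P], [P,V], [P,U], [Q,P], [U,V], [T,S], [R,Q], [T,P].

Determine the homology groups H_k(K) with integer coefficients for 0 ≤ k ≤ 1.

H_0 = Z,  H_1 = Z^3.

K has 7 vertices, 9 edges.
rank ∂_0 = 0, rank ∂_1 = 6 ⇒ b_0 = 7 − 0 − 6 = 1; all invariant factors of ∂_1 are 1 so no torsion. So H_0 = Z.
rank ∂_1 = 6, rank ∂_2 = 0 ⇒ b_1 = 9 − 6 − 0 = 3. So H_1 = Z^3.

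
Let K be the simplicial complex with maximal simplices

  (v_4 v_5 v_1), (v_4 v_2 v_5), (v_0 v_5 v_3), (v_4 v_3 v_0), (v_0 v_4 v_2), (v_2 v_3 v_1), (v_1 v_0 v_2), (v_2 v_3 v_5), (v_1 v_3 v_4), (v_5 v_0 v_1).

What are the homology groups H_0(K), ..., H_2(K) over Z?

H_0 = Z,  H_1 = Z/2Z,  H_2 = 0.

Order the vertices as v_0 < v_1 < v_2 < v_3 < v_4 < v_5. Listing each simplex with vertices in this order, K has dimension 2 with simplices:

  0-simplices (6): [v_0], [v_1], [v_2], [v_3], [v_4], [v_5]
  1-simplices (15): (15 of them)
  2-simplices (10): [v_0,v_1,v_2], [v_0,v_1,v_5], [v_0,v_2,v_4], [v_0,v_3,v_4], [v_0,v_3,v_5], [v_1,v_2,v_3], [v_1,v_3,v_4], [v_1,v_4,v_5], [v_2,v_3,v_5], [v_2,v_4,v_5]

giving chain groups C_0 ≅ Z^6, C_1 ≅ Z^15, C_2 ≅ Z^10.

Boundary ∂_1: C_1 → C_0 maps an edge to its endpoints' difference, ∂[p,q] = q − p. For instance
  ∂[v_0,v_5] = [v_5] − [v_0].
The resulting 6×15 matrix has rank 5, and its Smith normal form has invariant factors (1,1,1,1,1).

∂_2: C_2 → C_1 sends each 2-simplex [p,q,r] to [q,r] − [p,r] + [p,q]. For instance
  ∂[v_1,v_3,v_4] = [v_3,v_4] − [v_1,v_4] + [v_1,v_3],
  ∂[v_1,v_2,v_3] = [v_2,v_3] − [v_1,v_3] + [v_1,v_2].
The resulting 15×10 matrix has rank 10, and its Smith normal form has invariant factors (1,1,1,1,1,1,1,1,1,2).

Computing H_k = (kernel of ∂_k) / (image of ∂_{k+1}):

  H_0: rank C_0 − rank ∂_1 = 6 − 5 = 1, and the invariant factors of ∂_1 are all 1, so H_0 ≅ Z.
  H_1: rank ker ∂_1 − rank ∂_2 = (15 − 5) − 10 = 0, and ∂_2 has invariant factor 2 > 1, so H_1 ≅ Z/2Z.
  H_2: rank ker ∂_2 − rank ∂_3 = (10 − 10) − 0 = 0, and there is no ∂_3, so H_2 ≅ 0.

As a check, the Euler characteristic is 6 − 15 + 10 = 1, which agrees with 1 − 0 + 0 = 1.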